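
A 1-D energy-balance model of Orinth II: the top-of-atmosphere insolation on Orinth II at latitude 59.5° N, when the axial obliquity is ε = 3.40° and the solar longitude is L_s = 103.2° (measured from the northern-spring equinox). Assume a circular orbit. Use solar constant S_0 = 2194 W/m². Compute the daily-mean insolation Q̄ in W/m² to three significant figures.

Solar declination: sin δ = sin ε · sin L_s = sin 3.40° × sin 103.2° = 0.05774, so δ = +3.310°.
cos h₀ = −tan(+59.5°) tan(+3.310°) = -0.0982, h₀ = 1.6691 rad.
Bracket: h₀ sin ϕ sin δ + cos ϕ cos δ sin h₀ = 1.6691×0.86163×0.05774 + 0.50754×0.99833×0.99517 = 0.083039 + 0.504245 = 0.587284.
Q̄ = (S_0/π) × [bracket] = (2194/π) × 0.587284 = 410.1 W/m².

Q̄ ≈ 410 W/m²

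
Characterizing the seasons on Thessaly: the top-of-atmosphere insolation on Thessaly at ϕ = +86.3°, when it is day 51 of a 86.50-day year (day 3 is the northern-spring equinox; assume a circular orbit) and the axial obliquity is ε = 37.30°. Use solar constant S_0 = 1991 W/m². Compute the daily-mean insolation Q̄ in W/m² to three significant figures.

Q̄ ≈ 0.00 W/m²

Solar longitude: L_s = 360° × (51 − 3)/86.50 = 199.769°.
sin δ = sin 37.30° × sin 199.769° = -0.20496, so δ = -11.827°.
cos h₀ = −tan(+86.3°) tan(-11.827°) = 3.2382 ≥ 1 ⇒ polar night, h₀ = 0 and Q̄ = 0.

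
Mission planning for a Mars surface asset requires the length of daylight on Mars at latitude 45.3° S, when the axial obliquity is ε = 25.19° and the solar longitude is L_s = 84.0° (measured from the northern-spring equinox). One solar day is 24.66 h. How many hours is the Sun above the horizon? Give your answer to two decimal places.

Solar declination: sin δ = sin ε · sin L_s = sin 25.19° × sin 84.0° = 0.42329, so δ = +25.042°.
cos h₀ = −tan ϕ · tan δ = −tan(-45.3°) × tan(+25.042°) = 0.4721, so h₀ = 1.0791 rad = 61.83°.
Daylight = 2h₀/(2π) × 24.66 h = (1.0791/π) × 24.66 = 8.47 h.

8.47 h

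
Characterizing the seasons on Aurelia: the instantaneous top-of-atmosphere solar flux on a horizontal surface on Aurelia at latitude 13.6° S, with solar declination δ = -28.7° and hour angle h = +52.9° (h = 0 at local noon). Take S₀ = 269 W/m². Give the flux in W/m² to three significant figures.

cos θ_z = sin φ sin δ + cos φ cos δ cos h = 0.112921 + 0.514266 = 0.627187.
Flux = S₀ · cos θ_z = 269 × 0.627187 = 168.7 W/m².

169 W/m²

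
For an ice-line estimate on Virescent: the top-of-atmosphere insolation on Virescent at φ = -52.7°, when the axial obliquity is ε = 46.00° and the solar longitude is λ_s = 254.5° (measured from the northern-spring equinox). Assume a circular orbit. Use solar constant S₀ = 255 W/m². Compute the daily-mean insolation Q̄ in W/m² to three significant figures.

Q̄ ≈ 141 W/m²

Solar declination: sin δ = sin ε · sin λ_s = sin 46.00° × sin 254.5° = -0.69318, so δ = -43.882°.
cos H₀ = −tan(-52.7°) tan(-43.882°) = -1.2624 ≤ −1 ⇒ polar day, H₀ = π.
Bracket: H₀ sin φ sin δ + cos φ cos δ sin H₀ = 3.1416×-0.79547×-0.69318 + 0.60599×0.72077×0.00000 = 1.732290 + 0.000000 = 1.732290.
Q̄ = (S₀/π) × [bracket] = (255/π) × 1.732290 = 140.6 W/m².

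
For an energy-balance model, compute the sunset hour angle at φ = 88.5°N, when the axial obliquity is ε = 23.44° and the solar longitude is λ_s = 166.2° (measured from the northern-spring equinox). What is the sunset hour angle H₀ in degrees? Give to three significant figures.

Solar declination: sin δ = sin ε · sin λ_s = sin 23.44° × sin 166.2° = 0.09489, so δ = +5.445°.
Sunrise equation: cos H₀ = −tan φ · tan δ = -3.6400 ≤ −1, so the Sun never sets (polar day) and H₀ = π.

H₀ = 180°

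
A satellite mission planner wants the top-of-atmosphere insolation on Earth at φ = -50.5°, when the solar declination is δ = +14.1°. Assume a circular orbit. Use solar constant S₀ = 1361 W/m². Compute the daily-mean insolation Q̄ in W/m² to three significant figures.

Q̄ ≈ 152 W/m²

cos H₀ = −tan(-50.5°) tan(+14.100°) = 0.3047, H₀ = 1.2612 rad.
Bracket: H₀ sin φ sin δ + cos φ cos δ sin H₀ = 1.2612×-0.77162×0.24362 + 0.63608×0.96987×0.95245 = -0.237083 + 0.587581 = 0.350498.
Q̄ = (S₀/π) × [bracket] = (1361/π) × 0.350498 = 151.8 W/m².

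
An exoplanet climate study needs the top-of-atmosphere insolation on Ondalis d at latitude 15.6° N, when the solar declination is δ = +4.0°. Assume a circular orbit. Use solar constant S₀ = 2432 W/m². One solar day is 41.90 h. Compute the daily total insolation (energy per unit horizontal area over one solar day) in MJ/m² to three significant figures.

cos H₀ = −tan(+15.6°) tan(+4.000°) = -0.0195, H₀ = 1.5903 rad.
Bracket: H₀ sin φ sin δ + cos φ cos δ sin H₀ = 1.5903×0.26892×0.06976 + 0.96316×0.99756×0.99981 = 0.029834 + 0.960627 = 0.990461.
Q̄ = (S₀/π) × [bracket] = (2432/π) × 0.990461 = 766.75 W/m².
Daily total = Q̄ × 41.90 h × 3600 s/h = 766.75 × 41.90 × 3600 / 10⁶ = 115.7 MJ/m².

116 MJ/m²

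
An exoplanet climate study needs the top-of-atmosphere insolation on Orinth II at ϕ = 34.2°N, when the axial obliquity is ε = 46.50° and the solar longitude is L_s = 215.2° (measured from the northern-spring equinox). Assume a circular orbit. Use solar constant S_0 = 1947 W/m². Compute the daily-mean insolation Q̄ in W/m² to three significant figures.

Q̄ ≈ 260 W/m²

Solar declination: sin δ = sin ε · sin L_s = sin 46.50° × sin 215.2° = -0.41813, so δ = -24.717°.
cos h₀ = −tan(+34.2°) tan(-24.717°) = 0.3128, h₀ = 1.2526 rad.
Bracket: h₀ sin ϕ sin δ + cos ϕ cos δ sin h₀ = 1.2526×0.56208×-0.41813 + 0.82708×0.90839×0.94981 = -0.294389 + 0.713603 = 0.419214.
Q̄ = (S_0/π) × [bracket] = (1947/π) × 0.419214 = 259.8 W/m².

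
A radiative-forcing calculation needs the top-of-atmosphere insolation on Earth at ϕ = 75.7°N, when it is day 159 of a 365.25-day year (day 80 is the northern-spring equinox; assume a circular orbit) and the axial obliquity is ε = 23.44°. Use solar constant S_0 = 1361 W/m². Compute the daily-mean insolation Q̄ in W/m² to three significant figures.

Q̄ ≈ 513 W/m²

Solar longitude: L_s = 360° × (159 − 80)/365.25 = 77.864°.
sin δ = sin 23.44° × sin 77.864° = 0.38890, so δ = +22.886°.
cos h₀ = −tan(+75.7°) tan(+22.886°) = -1.6561 ≤ −1 ⇒ polar day, h₀ = π.
Bracket: h₀ sin ϕ sin δ + cos ϕ cos δ sin h₀ = 3.1416×0.96902×0.38890 + 0.24700×0.92128×0.00000 = 1.183918 + 0.000000 = 1.183918.
Q̄ = (S_0/π) × [bracket] = (1361/π) × 1.183918 = 512.9 W/m².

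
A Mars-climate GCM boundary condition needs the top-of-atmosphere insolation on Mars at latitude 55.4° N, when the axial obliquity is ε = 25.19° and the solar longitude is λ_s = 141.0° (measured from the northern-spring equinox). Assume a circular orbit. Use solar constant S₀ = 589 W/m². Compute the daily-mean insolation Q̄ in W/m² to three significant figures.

Q̄ ≈ 176 W/m²

Solar declination: sin δ = sin ε · sin λ_s = sin 25.19° × sin 141.0° = 0.26785, so δ = +15.537°.
cos H₀ = −tan(+55.4°) tan(+15.537°) = -0.4030, H₀ = 1.9856 rad.
Bracket: H₀ sin φ sin δ + cos φ cos δ sin H₀ = 1.9856×0.82314×0.26785 + 0.56784×0.96346×0.91520 = 0.437781 + 0.500698 = 0.938479.
Q̄ = (S₀/π) × [bracket] = (589/π) × 0.938479 = 176.0 W/m².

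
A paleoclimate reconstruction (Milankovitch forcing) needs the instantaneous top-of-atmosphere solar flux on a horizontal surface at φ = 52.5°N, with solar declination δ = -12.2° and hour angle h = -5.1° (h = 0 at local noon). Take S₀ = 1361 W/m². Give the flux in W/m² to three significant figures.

578 W/m²

cos θ_z = sin φ sin δ + cos φ cos δ cos h = -0.167655 + 0.592657 = 0.425002.
Flux = S₀ · cos θ_z = 1361 × 0.425002 = 578.4 W/m².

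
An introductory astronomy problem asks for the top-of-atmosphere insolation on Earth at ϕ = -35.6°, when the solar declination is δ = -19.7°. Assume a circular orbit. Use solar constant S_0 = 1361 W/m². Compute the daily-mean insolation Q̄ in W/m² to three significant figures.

Q̄ ≈ 476 W/m²

cos h₀ = −tan(-35.6°) tan(-19.700°) = -0.2563, h₀ = 1.8300 rad.
Bracket: h₀ sin ϕ sin δ + cos ϕ cos δ sin h₀ = 1.8300×-0.58212×-0.33710 + 0.81310×0.94147×0.96659 = 0.359106 + 0.739934 = 1.099040.
Q̄ = (S_0/π) × [bracket] = (1361/π) × 1.099040 = 476.1 W/m².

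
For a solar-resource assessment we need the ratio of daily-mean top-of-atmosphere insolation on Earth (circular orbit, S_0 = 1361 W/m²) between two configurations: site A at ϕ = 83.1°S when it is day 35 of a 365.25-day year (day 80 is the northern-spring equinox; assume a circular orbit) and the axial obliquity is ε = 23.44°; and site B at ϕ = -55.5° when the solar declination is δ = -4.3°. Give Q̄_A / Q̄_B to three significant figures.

Q̄_A / Q̄_B ≈ 1.30

— Configuration A (ϕ=-83.1°):
Solar longitude: L_s = 360° × (35 − 80)/365.25 = -44.353°, i.e. -44.353° + 360° = 315.647°.
sin δ = sin 23.44° × sin 315.647° = -0.27809, so δ = -16.146°.
cos h₀ = −tan(-83.1°) tan(-16.146°) = -2.3923 ≤ −1 ⇒ polar day, h₀ = π.
Bracket: h₀ sin ϕ sin δ + cos ϕ cos δ sin h₀ = 3.1416×-0.99276×-0.27809 + 0.12014×0.96056×0.00000 = 0.867322 + 0.000000 = 0.867322.
Q̄ = (S_0/π) × [bracket] = (1361/π) × 0.867322 = 375.74 W/m².
— Configuration B (ϕ=-55.5°):
cos h₀ = −tan(-55.5°) tan(-4.300°) = -0.1094, h₀ = 1.6804 rad.
Bracket: h₀ sin ϕ sin δ + cos ϕ cos δ sin h₀ = 1.6804×-0.82413×-0.07498 + 0.56641×0.99719×0.99400 = 0.103837 + 0.561429 = 0.665266.
Q̄ = (S_0/π) × [bracket] = (1361/π) × 0.665266 = 288.21 W/m².
Ratio Q̄_A / Q̄_B = 375.74 / 288.21 = 1.304.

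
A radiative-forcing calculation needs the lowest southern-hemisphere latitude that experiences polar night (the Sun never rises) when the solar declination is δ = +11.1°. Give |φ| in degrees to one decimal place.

Polar night requires cos H₀ = −tan φ tan δ ≥ 1, i.e. tan φ tan δ ≤ −1.
The boundary is |tan φ| · |tan δ| = 1, so |φ| = 90° − |δ| = 90° − 11.1° = 78.9° in the southern hemisphere.

|φ| = 78.9°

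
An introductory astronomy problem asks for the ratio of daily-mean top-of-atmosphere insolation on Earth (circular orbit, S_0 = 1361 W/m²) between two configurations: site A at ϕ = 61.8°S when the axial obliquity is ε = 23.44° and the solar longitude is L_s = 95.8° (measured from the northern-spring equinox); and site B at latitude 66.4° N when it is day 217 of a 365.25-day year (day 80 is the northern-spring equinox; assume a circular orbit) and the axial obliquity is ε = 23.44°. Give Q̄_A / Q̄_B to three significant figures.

— Configuration A (ϕ=-61.8°):
Solar declination: sin δ = sin ε · sin L_s = sin 23.44° × sin 95.8° = 0.39575, so δ = +23.313°.
cos h₀ = −tan(-61.8°) tan(+23.313°) = 0.8037, h₀ = 0.6373 rad.
Bracket: h₀ sin ϕ sin δ + cos ϕ cos δ sin h₀ = 0.6373×-0.88130×0.39575 + 0.47255×0.91836×0.59505 = -0.222274 + 0.258234 = 0.035960.
Q̄ = (S_0/π) × [bracket] = (1361/π) × 0.035960 = 15.579 W/m².
— Configuration B (ϕ=+66.4°):
Solar longitude: L_s = 360° × (217 − 80)/365.25 = 135.031°.
sin δ = sin 23.44° × sin 135.031° = 0.28113, so δ = +16.328°.
cos h₀ = −tan(+66.4°) tan(+16.328°) = -0.6705, h₀ = 2.3057 rad.
Bracket: h₀ sin ϕ sin δ + cos ϕ cos δ sin h₀ = 2.3057×0.91636×0.28113 + 0.40035×0.95967×0.74189 = 0.593986 + 0.285037 = 0.879023.
Q̄ = (S_0/π) × [bracket] = (1361/π) × 0.879023 = 380.81 W/m².
Ratio Q̄_A / Q̄_B = 15.579 / 380.81 = 0.04091.

Q̄_A / Q̄_B ≈ 0.0409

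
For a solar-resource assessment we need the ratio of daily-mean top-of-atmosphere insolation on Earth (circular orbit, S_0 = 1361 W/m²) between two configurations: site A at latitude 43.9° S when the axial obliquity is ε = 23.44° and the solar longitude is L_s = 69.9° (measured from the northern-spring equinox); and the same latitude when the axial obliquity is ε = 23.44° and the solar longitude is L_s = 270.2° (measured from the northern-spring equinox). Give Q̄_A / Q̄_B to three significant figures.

Q̄_A / Q̄_B ≈ 0.271

— Configuration A (ϕ=-43.9°):
Solar declination: sin δ = sin ε · sin L_s = sin 23.44° × sin 69.9° = 0.37356, so δ = +21.935°.
cos h₀ = −tan(-43.9°) tan(+21.935°) = 0.3875, h₀ = 1.1728 rad.
Bracket: h₀ sin ϕ sin δ + cos ϕ cos δ sin h₀ = 1.1728×-0.69340×0.37356 + 0.72055×0.92761×0.92185 = -0.303786 + 0.616155 = 0.312369.
Q̄ = (S_0/π) × [bracket] = (1361/π) × 0.312369 = 135.32 W/m².
— Configuration B (ϕ=-43.9°):
Solar declination: sin δ = sin ε · sin L_s = sin 23.44° × sin 270.2° = -0.39779, so δ = -23.440°.
cos h₀ = −tan(-43.9°) tan(-23.440°) = -0.4172, h₀ = 2.0012 rad.
Bracket: h₀ sin ϕ sin δ + cos ϕ cos δ sin h₀ = 2.0012×-0.69340×-0.39779 + 0.72055×0.91748×0.90880 = 0.551986 + 0.600799 = 1.152785.
Q̄ = (S_0/π) × [bracket] = (1361/π) × 1.152785 = 499.41 W/m².
Ratio Q̄_A / Q̄_B = 135.32 / 499.41 = 0.2710.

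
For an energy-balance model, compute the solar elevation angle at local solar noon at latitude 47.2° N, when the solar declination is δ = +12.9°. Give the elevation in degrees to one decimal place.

55.7°

At local noon the hour angle is zero, so the zenith angle equals |φ − δ| = |+47.2° − (+12.900°)| = 34.300°.
Elevation = 90° − 34.300° = 55.7°.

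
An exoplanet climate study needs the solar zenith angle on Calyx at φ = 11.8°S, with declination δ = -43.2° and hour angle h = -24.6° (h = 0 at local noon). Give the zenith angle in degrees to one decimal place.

θ_z = 37.9°

cos θ_z = sin φ sin δ + cos φ cos δ cos h = 0.139987 + 0.648798 = 0.788785.
θ_z = arccos(0.788785) = 37.9°.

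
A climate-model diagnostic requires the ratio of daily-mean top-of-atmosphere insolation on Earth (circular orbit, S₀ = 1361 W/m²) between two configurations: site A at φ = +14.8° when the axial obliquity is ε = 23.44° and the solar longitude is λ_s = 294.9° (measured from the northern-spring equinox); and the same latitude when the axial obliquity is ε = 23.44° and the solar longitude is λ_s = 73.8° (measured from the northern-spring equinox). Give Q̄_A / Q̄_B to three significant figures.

— Configuration A (φ=+14.8°):
Solar declination: sin δ = sin ε · sin λ_s = sin 23.44° × sin 294.9° = -0.36081, so δ = -21.150°.
cos H₀ = −tan(+14.8°) tan(-21.150°) = 0.1022, H₀ = 1.4684 rad.
Bracket: H₀ sin φ sin δ + cos φ cos δ sin H₀ = 1.4684×0.25545×-0.36081 + 0.96682×0.93264×0.99476 = -0.135341 + 0.896970 = 0.761629.
Q̄ = (S₀/π) × [bracket] = (1361/π) × 0.761629 = 329.95 W/m².
— Configuration B (φ=+14.8°):
Solar declination: sin δ = sin ε · sin λ_s = sin 23.44° × sin 73.8° = 0.38199, so δ = +22.457°.
cos H₀ = −tan(+14.8°) tan(+22.457°) = -0.1092, H₀ = 1.6802 rad.
Bracket: H₀ sin φ sin δ + cos φ cos δ sin H₀ = 1.6802×0.25545×0.38199 + 0.96682×0.92416×0.99402 = 0.163953 + 0.888153 = 1.052106.
Q̄ = (S₀/π) × [bracket] = (1361/π) × 1.052106 = 455.79 W/m².
Ratio Q̄_A / Q̄_B = 329.95 / 455.79 = 0.7239.

Q̄_A / Q̄_B ≈ 0.724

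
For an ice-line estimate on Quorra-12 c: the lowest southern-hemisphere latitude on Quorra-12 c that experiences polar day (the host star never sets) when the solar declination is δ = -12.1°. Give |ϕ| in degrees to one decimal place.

Polar day requires cos h₀ = −tan ϕ tan δ ≤ −1, i.e. tan ϕ tan δ ≥ 1.
The boundary is |tan ϕ| · |tan δ| = 1, so |ϕ| = 90° − |δ| = 90° − 12.1° = 77.9° in the southern hemisphere.

|ϕ| = 77.9°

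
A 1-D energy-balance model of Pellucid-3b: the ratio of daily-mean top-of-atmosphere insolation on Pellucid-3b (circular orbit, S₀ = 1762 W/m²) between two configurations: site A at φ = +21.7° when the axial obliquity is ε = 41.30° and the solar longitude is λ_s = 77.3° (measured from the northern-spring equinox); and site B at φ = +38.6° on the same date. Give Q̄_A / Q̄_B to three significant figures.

— Configuration A (φ=+21.7°):
Solar declination: sin δ = sin ε · sin λ_s = sin 41.30° × sin 77.3° = 0.64385, so δ = +40.080°.
cos H₀ = −tan(+21.7°) tan(+40.080°) = -0.3349, H₀ = 1.9123 rad.
Bracket: H₀ sin φ sin δ + cos φ cos δ sin H₀ = 1.9123×0.36975×0.64385 + 0.92913×0.76515×0.94227 = 0.455249 + 0.669882 = 1.125131.
Q̄ = (S₀/π) × [bracket] = (1762/π) × 1.125131 = 631.04 W/m².
— Configuration B (φ=+38.6°):
cos H₀ = −tan(+38.6°) tan(+40.080°) = -0.6717, H₀ = 2.3074 rad.
Bracket: H₀ sin φ sin δ + cos φ cos δ sin H₀ = 2.3074×0.62388×0.64385 + 0.78152×0.76515×0.74078 = 0.926848 + 0.442972 = 1.369820.
Q̄ = (S₀/π) × [bracket] = (1762/π) × 1.369820 = 768.28 W/m².
Ratio Q̄_A / Q̄_B = 631.04 / 768.28 = 0.8214.

Q̄_A / Q̄_B ≈ 0.821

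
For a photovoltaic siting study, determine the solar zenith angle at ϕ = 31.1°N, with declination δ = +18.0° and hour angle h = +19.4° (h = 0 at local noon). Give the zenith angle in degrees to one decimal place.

θ_z = 21.9°

cos θ_z = sin ϕ sin δ + cos ϕ cos δ cos h = 0.159618 + 0.768121 = 0.927739.
θ_z = arccos(0.927739) = 21.9°.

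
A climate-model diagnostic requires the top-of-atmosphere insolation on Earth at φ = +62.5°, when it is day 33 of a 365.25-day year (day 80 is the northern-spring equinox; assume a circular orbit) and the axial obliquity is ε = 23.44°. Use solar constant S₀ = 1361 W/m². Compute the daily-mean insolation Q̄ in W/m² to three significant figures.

Solar longitude: λ_s = 360° × (33 − 80)/365.25 = -46.324°, i.e. -46.324° + 360° = 313.676°.
sin δ = sin 23.44° × sin 313.676° = -0.28771, so δ = -16.721°.
cos H₀ = −tan(+62.5°) tan(-16.721°) = 0.5771, H₀ = 0.9557 rad.
Bracket: H₀ sin φ sin δ + cos φ cos δ sin H₀ = 0.9557×0.88701×-0.28771 + 0.46175×0.95772×0.81669 = -0.243896 + 0.361163 = 0.117267.
Q̄ = (S₀/π) × [bracket] = (1361/π) × 0.117267 = 50.80 W/m².

Q̄ ≈ 50.8 W/m²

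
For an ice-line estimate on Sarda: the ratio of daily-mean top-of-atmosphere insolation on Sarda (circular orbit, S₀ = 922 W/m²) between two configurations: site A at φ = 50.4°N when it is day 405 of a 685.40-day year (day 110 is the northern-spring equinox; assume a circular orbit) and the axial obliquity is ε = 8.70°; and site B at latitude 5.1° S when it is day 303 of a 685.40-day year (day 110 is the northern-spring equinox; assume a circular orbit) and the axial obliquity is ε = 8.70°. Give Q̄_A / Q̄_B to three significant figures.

— Configuration A (φ=+50.4°):
Solar longitude: λ_s = 360° × (405 − 110)/685.40 = 154.946°.
sin δ = sin 8.70° × sin 154.946° = 0.06405, so δ = +3.673°.
cos H₀ = −tan(+50.4°) tan(+3.673°) = -0.0776, H₀ = 1.6485 rad.
Bracket: H₀ sin φ sin δ + cos φ cos δ sin H₀ = 1.6485×0.77051×0.06405 + 0.63742×0.99795×0.99699 = 0.081355 + 0.634199 = 0.715554.
Q̄ = (S₀/π) × [bracket] = (922/π) × 0.715554 = 210.00 W/m².
— Configuration B (φ=-5.1°):
Solar longitude: λ_s = 360° × (303 − 110)/685.40 = 101.371°.
sin δ = sin 8.70° × sin 101.371° = 0.14829, so δ = +8.528°.
cos H₀ = −tan(-5.1°) tan(+8.528°) = 0.0134, H₀ = 1.5574 rad.
Bracket: H₀ sin φ sin δ + cos φ cos δ sin H₀ = 1.5574×-0.08889×0.14829 + 0.99604×0.98894×0.99991 = -0.020529 + 0.984935 = 0.964406.
Q̄ = (S₀/π) × [bracket] = (922/π) × 0.964406 = 283.04 W/m².
Ratio Q̄_A / Q̄_B = 210.00 / 283.04 = 0.7419.

Q̄_A / Q̄_B ≈ 0.742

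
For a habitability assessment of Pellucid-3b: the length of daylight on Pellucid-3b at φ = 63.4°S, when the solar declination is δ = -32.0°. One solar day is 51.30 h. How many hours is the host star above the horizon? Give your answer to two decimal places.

Sunrise equation: cos H₀ = −tan φ · tan δ = -1.2478 ≤ −1, so the host star never sets (polar day) and H₀ = π.
Daylight = 2H₀/(2π) × 51.30 h = (3.1416/π) × 51.30 = 51.30 h.

51.30 h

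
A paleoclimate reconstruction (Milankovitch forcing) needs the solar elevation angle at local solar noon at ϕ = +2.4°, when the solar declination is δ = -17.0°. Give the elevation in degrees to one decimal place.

70.6°

At local noon the hour angle is zero, so the zenith angle equals |ϕ − δ| = |+2.4° − (-17.000°)| = 19.400°.
Elevation = 90° − 19.400° = 70.6°.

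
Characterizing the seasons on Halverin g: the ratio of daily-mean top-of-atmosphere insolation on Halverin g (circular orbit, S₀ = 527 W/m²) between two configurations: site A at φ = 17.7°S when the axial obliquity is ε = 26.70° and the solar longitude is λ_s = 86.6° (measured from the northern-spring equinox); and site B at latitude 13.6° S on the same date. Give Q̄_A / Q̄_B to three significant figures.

— Configuration A (φ=-17.7°):
Solar declination: sin δ = sin ε · sin λ_s = sin 26.70° × sin 86.6° = 0.44853, so δ = +26.649°.
cos H₀ = −tan(-17.7°) tan(+26.649°) = 0.1602, H₀ = 1.4099 rad.
Bracket: H₀ sin φ sin δ + cos φ cos δ sin H₀ = 1.4099×-0.30403×0.44853 + 0.95266×0.89377×0.98709 = -0.192263 + 0.840467 = 0.648204.
Q̄ = (S₀/π) × [bracket] = (527/π) × 0.648204 = 108.74 W/m².
— Configuration B (φ=-13.6°):
cos H₀ = −tan(-13.6°) tan(+26.649°) = 0.1214, H₀ = 1.4491 rad.
Bracket: H₀ sin φ sin δ + cos φ cos δ sin H₀ = 1.4491×-0.23514×0.44853 + 0.97196×0.89377×0.99260 = -0.152833 + 0.862280 = 0.709447.
Q̄ = (S₀/π) × [bracket] = (527/π) × 0.709447 = 119.01 W/m².
Ratio Q̄_A / Q̄_B = 108.74 / 119.01 = 0.9137.

Q̄_A / Q̄_B ≈ 0.914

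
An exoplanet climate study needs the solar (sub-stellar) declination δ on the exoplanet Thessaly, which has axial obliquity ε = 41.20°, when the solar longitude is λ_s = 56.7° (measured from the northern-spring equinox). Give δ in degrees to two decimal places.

sin δ = sin ε · sin λ_s = sin 41.20° × sin 56.7° = 0.550537.
δ = arcsin(0.550537) = +33.40°.

δ = +33.40°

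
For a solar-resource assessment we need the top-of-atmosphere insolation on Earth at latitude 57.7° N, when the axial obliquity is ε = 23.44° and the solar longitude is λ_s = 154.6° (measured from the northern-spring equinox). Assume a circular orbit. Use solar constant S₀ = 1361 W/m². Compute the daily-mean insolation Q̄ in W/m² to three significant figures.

Solar declination: sin δ = sin ε · sin λ_s = sin 23.44° × sin 154.6° = 0.17063, so δ = +9.824°.
cos H₀ = −tan(+57.7°) tan(+9.824°) = -0.2739, H₀ = 1.8483 rad.
Bracket: H₀ sin φ sin δ + cos φ cos δ sin H₀ = 1.8483×0.84526×0.17063 + 0.53435×0.98534×0.96175 = 0.266574 + 0.506377 = 0.772951.
Q̄ = (S₀/π) × [bracket] = (1361/π) × 0.772951 = 334.9 W/m².

Q̄ ≈ 335 W/m²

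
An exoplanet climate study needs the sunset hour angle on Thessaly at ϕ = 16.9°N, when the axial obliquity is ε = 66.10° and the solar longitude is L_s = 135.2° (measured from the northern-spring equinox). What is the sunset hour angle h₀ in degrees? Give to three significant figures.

h₀ = 105°

Solar declination: sin δ = sin ε · sin L_s = sin 66.10° × sin 135.2° = 0.64421, so δ = +40.107°.
cos h₀ = −tan ϕ · tan δ = −tan(+16.9°) × tan(+40.107°) = -0.2559, so h₀ = 1.8296 rad = 104.83°.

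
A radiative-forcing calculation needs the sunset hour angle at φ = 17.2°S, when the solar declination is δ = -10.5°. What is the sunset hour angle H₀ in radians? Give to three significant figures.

cos H₀ = −tan φ · tan δ = −tan(-17.2°) × tan(-10.500°) = -0.0574, so H₀ = 1.6282 rad = 93.29°.

H₀ = 1.63 rad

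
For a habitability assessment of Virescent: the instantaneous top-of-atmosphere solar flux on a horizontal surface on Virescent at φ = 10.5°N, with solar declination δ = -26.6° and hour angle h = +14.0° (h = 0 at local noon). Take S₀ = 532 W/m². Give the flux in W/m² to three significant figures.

cos θ_z = sin φ sin δ + cos φ cos δ cos h = -0.081598 + 0.853066 = 0.771468.
Flux = S₀ · cos θ_z = 532 × 0.771468 = 410.4 W/m².

410 W/m²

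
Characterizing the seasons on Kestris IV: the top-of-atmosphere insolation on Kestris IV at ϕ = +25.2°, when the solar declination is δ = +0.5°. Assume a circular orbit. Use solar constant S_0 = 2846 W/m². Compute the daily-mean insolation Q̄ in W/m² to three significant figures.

Q̄ ≈ 825 W/m²

cos h₀ = −tan(+25.2°) tan(+0.500°) = -0.0041, h₀ = 1.5749 rad.
Bracket: h₀ sin ϕ sin δ + cos ϕ cos δ sin h₀ = 1.5749×0.42578×0.00873 + 0.90483×0.99996×0.99999 = 0.005854 + 0.904785 = 0.910639.
Q̄ = (S_0/π) × [bracket] = (2846/π) × 0.910639 = 825.0 W/m².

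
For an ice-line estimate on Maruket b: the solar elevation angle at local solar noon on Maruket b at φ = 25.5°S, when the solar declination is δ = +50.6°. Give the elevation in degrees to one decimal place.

13.9°

At local noon the hour angle is zero, so the zenith angle equals |φ − δ| = |-25.5° − (+50.600°)| = 76.100°.
Elevation = 90° − 76.100° = 13.9°.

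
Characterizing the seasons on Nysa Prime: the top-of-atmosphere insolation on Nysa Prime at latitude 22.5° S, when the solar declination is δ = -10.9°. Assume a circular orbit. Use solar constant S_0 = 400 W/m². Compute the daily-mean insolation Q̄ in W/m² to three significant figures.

Q̄ ≈ 130 W/m²

cos h₀ = −tan(-22.5°) tan(-10.900°) = -0.0798, h₀ = 1.6506 rad.
Bracket: h₀ sin ϕ sin δ + cos ϕ cos δ sin h₀ = 1.6506×-0.38268×-0.18910 + 0.92388×0.98196×0.99681 = 0.119445 + 0.904319 = 1.023764.
Q̄ = (S_0/π) × [bracket] = (400/π) × 1.023764 = 130.3 W/m².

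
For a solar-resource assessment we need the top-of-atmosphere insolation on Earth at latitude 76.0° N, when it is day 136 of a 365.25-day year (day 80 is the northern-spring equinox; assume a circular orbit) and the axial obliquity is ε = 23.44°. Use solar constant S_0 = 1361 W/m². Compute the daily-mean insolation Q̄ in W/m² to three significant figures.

Solar longitude: L_s = 360° × (136 − 80)/365.25 = 55.195°.
sin δ = sin 23.44° × sin 55.195° = 0.32662, so δ = +19.064°.
cos h₀ = −tan(+76.0°) tan(+19.064°) = -1.3860 ≤ −1 ⇒ polar day, h₀ = π.
Bracket: h₀ sin ϕ sin δ + cos ϕ cos δ sin h₀ = 3.1416×0.97030×0.32662 + 0.24192×0.94515×0.00000 = 0.995634 + 0.000000 = 0.995634.
Q̄ = (S_0/π) × [bracket] = (1361/π) × 0.995634 = 431.3 W/m².

Q̄ ≈ 431 W/m²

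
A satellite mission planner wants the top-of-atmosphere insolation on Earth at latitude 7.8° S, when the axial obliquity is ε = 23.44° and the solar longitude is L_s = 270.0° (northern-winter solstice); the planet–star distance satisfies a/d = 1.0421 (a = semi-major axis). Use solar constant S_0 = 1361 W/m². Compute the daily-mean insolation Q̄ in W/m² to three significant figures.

Solar declination: sin δ = sin ε · sin L_s = sin 23.44° × sin 270.0° = -0.39779, so δ = -23.440°.
cos h₀ = −tan(-7.8°) tan(-23.440°) = -0.0594, h₀ = 1.6302 rad.
Bracket: h₀ sin ϕ sin δ + cos ϕ cos δ sin h₀ = 1.6302×-0.13572×-0.39779 + 0.99075×0.91748×0.99823 = 0.088011 + 0.907384 = 0.995395.
Inverse-square distance factor (a/d)² = 1.0421² = 1.085972.
Q̄ = (S_0/π) × 1.085972 × [bracket] = (1361/π) × 1.085972 × 0.995395 = 468.3 W/m².

Q̄ ≈ 468 W/m²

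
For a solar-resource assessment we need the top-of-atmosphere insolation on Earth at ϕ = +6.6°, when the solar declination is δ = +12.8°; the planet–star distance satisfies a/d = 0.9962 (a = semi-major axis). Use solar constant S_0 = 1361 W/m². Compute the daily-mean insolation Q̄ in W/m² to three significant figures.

cos h₀ = −tan(+6.6°) tan(+12.800°) = -0.0263, h₀ = 1.5971 rad.
Bracket: h₀ sin ϕ sin δ + cos ϕ cos δ sin h₀ = 1.5971×0.11494×0.22155 + 0.99337×0.97515×0.99965 = 0.040670 + 0.968346 = 1.009016.
Inverse-square distance factor (a/d)² = 0.9962² = 0.992414.
Q̄ = (S_0/π) × 0.992414 × [bracket] = (1361/π) × 0.992414 × 1.009016 = 433.8 W/m².

Q̄ ≈ 434 W/m²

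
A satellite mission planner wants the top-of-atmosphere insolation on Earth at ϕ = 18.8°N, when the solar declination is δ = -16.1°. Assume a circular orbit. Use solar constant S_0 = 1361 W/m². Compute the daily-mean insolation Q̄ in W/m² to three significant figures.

Q̄ ≈ 335 W/m²

cos h₀ = −tan(+18.8°) tan(-16.100°) = 0.0983, h₀ = 1.4724 rad.
Bracket: h₀ sin ϕ sin δ + cos ϕ cos δ sin h₀ = 1.4724×0.32227×-0.27731 + 0.94665×0.96078×0.99516 = -0.131586 + 0.905120 = 0.773534.
Q̄ = (S_0/π) × [bracket] = (1361/π) × 0.773534 = 335.1 W/m².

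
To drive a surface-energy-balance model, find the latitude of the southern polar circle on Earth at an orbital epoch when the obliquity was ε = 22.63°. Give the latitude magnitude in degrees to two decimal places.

67.37°

The polar circle is the lowest latitude that experiences at least one full rotation of continuous darkness at the northern-summer solstice; it lies at |φ| = 90° − ε = 90° − 22.63° = 67.37°.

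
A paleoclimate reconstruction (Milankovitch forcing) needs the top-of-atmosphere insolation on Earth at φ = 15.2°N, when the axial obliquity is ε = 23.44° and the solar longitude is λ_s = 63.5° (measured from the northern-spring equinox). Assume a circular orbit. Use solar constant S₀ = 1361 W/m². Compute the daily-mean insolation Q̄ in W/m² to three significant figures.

Q̄ ≈ 456 W/m²

Solar declination: sin δ = sin ε · sin λ_s = sin 23.44° × sin 63.5° = 0.35599, so δ = +20.854°.
cos H₀ = −tan(+15.2°) tan(+20.854°) = -0.1035, H₀ = 1.6745 rad.
Bracket: H₀ sin φ sin δ + cos φ cos δ sin H₀ = 1.6745×0.26219×0.35599 + 0.96502×0.93449×0.99463 = 0.156293 + 0.896959 = 1.053252.
Q̄ = (S₀/π) × [bracket] = (1361/π) × 1.053252 = 456.3 W/m².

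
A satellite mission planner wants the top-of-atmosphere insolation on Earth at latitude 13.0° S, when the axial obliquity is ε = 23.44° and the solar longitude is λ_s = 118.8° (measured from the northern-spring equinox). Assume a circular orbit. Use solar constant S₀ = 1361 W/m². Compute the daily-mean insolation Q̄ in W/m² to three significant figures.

Q̄ ≈ 344 W/m²

Solar declination: sin δ = sin ε · sin λ_s = sin 23.44° × sin 118.8° = 0.34858, so δ = +20.401°.
cos H₀ = −tan(-13.0°) tan(+20.401°) = 0.0859, H₀ = 1.4848 rad.
Bracket: H₀ sin φ sin δ + cos φ cos δ sin H₀ = 1.4848×-0.22495×0.34858 + 0.97437×0.93728×0.99631 = -0.116428 + 0.909888 = 0.793460.
Q̄ = (S₀/π) × [bracket] = (1361/π) × 0.793460 = 343.7 W/m².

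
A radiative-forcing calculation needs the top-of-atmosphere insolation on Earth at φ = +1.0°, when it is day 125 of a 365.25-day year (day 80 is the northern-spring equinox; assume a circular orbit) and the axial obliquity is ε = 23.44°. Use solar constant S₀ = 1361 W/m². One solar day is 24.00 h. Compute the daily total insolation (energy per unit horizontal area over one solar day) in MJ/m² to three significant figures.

Solar longitude: λ_s = 360° × (125 − 80)/365.25 = 44.353°.
sin δ = sin 23.44° × sin 44.353° = 0.27809, so δ = +16.146°.
cos H₀ = −tan(+1.0°) tan(+16.146°) = -0.0051, H₀ = 1.5758 rad.
Bracket: H₀ sin φ sin δ + cos φ cos δ sin H₀ = 1.5758×0.01745×0.27809 + 0.99985×0.96056×0.99999 = 0.007647 + 0.960406 = 0.968053.
Q̄ = (S₀/π) × [bracket] = (1361/π) × 0.968053 = 419.38 W/m².
Daily total = Q̄ × 24.00 h × 3600 s/h = 419.38 × 24.00 × 3600 / 10⁶ = 36.23 MJ/m².

36.2 MJ/m²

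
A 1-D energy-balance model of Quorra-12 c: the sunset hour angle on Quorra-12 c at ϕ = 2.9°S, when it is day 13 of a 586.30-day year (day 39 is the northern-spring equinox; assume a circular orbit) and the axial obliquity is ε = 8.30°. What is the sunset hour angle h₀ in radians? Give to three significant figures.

h₀ = 1.57 rad

Solar longitude: L_s = 360° × (13 − 39)/586.30 = -15.965°, i.e. -15.965° + 360° = 344.035°.
sin δ = sin 8.30° × sin 344.035° = -0.03970, so δ = -2.275°.
cos h₀ = −tan ϕ · tan δ = −tan(-2.9°) × tan(-2.275°) = -0.0020, so h₀ = 1.5728 rad = 90.12°.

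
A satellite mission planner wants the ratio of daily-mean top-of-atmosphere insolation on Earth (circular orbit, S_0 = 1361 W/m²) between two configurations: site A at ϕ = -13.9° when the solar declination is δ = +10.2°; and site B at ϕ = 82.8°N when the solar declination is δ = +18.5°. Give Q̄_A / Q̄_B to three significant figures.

Q̄_A / Q̄_B ≈ 0.899

— Configuration A (ϕ=-13.9°):
cos h₀ = −tan(-13.9°) tan(+10.200°) = 0.0445, h₀ = 1.5263 rad.
Bracket: h₀ sin ϕ sin δ + cos ϕ cos δ sin h₀ = 1.5263×-0.24023×0.17708 + 0.97072×0.98420×0.99901 = -0.064929 + 0.954437 = 0.889508.
Q̄ = (S_0/π) × [bracket] = (1361/π) × 0.889508 = 385.35 W/m².
— Configuration B (ϕ=+82.8°):
cos h₀ = −tan(+82.8°) tan(+18.500°) = -2.6486 ≤ −1 ⇒ polar day, h₀ = π.
Bracket: h₀ sin ϕ sin δ + cos ϕ cos δ sin h₀ = 3.1416×0.99211×0.31730 + 0.12533×0.94832×0.00000 = 0.988965 + 0.000000 = 0.988965.
Q̄ = (S_0/π) × [bracket] = (1361/π) × 0.988965 = 428.44 W/m².
Ratio Q̄_A / Q̄_B = 385.35 / 428.44 = 0.8994.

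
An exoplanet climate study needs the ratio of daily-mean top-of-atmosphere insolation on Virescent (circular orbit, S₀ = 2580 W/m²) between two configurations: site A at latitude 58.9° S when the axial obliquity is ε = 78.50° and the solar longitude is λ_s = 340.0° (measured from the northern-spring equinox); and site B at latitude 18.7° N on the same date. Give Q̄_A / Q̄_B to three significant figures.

— Configuration A (φ=-58.9°):
Solar declination: sin δ = sin ε · sin λ_s = sin 78.50° × sin 340.0° = -0.33515, so δ = -19.582°.
cos H₀ = −tan(-58.9°) tan(-19.582°) = -0.5897, H₀ = 2.2015 rad.
Bracket: H₀ sin φ sin δ + cos φ cos δ sin H₀ = 2.2015×-0.85627×-0.33515 + 0.51653×0.94216×0.80762 = 0.631784 + 0.393031 = 1.024815.
Q̄ = (S₀/π) × [bracket] = (2580/π) × 1.024815 = 841.62 W/m².
— Configuration B (φ=+18.7°):
cos H₀ = −tan(+18.7°) tan(-19.582°) = 0.1204, H₀ = 1.4501 rad.
Bracket: H₀ sin φ sin δ + cos φ cos δ sin H₀ = 1.4501×0.32061×-0.33515 + 0.94721×0.94216×0.99272 = -0.155817 + 0.885927 = 0.730110.
Q̄ = (S₀/π) × [bracket] = (2580/π) × 0.730110 = 599.60 W/m².
Ratio Q̄_A / Q̄_B = 841.62 / 599.60 = 1.404.

Q̄_A / Q̄_B ≈ 1.40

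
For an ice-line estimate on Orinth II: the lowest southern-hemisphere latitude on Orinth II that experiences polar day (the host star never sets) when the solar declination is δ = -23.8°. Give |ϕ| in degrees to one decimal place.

|ϕ| = 66.2°

Polar day requires cos h₀ = −tan ϕ tan δ ≤ −1, i.e. tan ϕ tan δ ≥ 1.
The boundary is |tan ϕ| · |tan δ| = 1, so |ϕ| = 90° − |δ| = 90° − 23.8° = 66.2° in the southern hemisphere.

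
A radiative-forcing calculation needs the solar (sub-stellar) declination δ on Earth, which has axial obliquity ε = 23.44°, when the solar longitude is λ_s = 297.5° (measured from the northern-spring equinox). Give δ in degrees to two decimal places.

sin δ = sin ε · sin λ_s = sin 23.44° × sin 297.5° = -0.352843.
δ = arcsin(-0.352843) = -20.66°.

δ = -20.66°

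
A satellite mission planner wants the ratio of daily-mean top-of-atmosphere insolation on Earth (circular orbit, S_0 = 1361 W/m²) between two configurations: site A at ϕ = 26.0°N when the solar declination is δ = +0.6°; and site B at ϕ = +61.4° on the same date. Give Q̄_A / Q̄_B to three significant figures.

— Configuration A (ϕ=+26.0°):
cos h₀ = −tan(+26.0°) tan(+0.600°) = -0.0051, h₀ = 1.5759 rad.
Bracket: h₀ sin ϕ sin δ + cos ϕ cos δ sin h₀ = 1.5759×0.43837×0.01047 + 0.89879×0.99995×0.99999 = 0.007233 + 0.898736 = 0.905969.
Q̄ = (S_0/π) × [bracket] = (1361/π) × 0.905969 = 392.48 W/m².
— Configuration B (ϕ=+61.4°):
cos h₀ = −tan(+61.4°) tan(+0.600°) = -0.0192, h₀ = 1.5900 rad.
Bracket: h₀ sin ϕ sin δ + cos ϕ cos δ sin h₀ = 1.5900×0.87798×0.01047 + 0.47869×0.99995×0.99982 = 0.014616 + 0.478580 = 0.493196.
Q̄ = (S_0/π) × [bracket] = (1361/π) × 0.493196 = 213.66 W/m².
Ratio Q̄_A / Q̄_B = 392.48 / 213.66 = 1.837.

Q̄_A / Q̄_B ≈ 1.84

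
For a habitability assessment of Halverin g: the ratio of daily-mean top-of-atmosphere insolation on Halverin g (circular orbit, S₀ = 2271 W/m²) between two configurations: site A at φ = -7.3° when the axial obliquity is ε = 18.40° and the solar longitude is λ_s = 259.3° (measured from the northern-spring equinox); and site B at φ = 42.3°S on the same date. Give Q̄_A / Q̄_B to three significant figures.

Q̄_A / Q̄_B ≈ 0.947

— Configuration A (φ=-7.3°):
Solar declination: sin δ = sin ε · sin λ_s = sin 18.40° × sin 259.3° = -0.31016, so δ = -18.069°.
cos H₀ = −tan(-7.3°) tan(-18.069°) = -0.0418, H₀ = 1.6126 rad.
Bracket: H₀ sin φ sin δ + cos φ cos δ sin H₀ = 1.6126×-0.12706×-0.31016 + 0.99189×0.95068×0.99913 = 0.063551 + 0.942150 = 1.005701.
Q̄ = (S₀/π) × [bracket] = (2271/π) × 1.005701 = 727.00 W/m².
— Configuration B (φ=-42.3°):
cos H₀ = −tan(-42.3°) tan(-18.069°) = -0.2969, H₀ = 1.8722 rad.
Bracket: H₀ sin φ sin δ + cos φ cos δ sin H₀ = 1.8722×-0.67301×-0.31016 + 0.73963×0.95068×0.95492 = 0.390804 + 0.671453 = 1.062257.
Q̄ = (S₀/π) × [bracket] = (2271/π) × 1.062257 = 767.89 W/m².
Ratio Q̄_A / Q̄_B = 727.00 / 767.89 = 0.9468.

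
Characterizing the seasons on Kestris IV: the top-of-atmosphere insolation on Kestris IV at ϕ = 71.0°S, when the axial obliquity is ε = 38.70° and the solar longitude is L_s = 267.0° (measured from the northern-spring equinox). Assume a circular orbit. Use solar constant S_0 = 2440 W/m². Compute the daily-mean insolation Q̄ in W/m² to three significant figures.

Q̄ ≈ 1.44e+03 W/m²

Solar declination: sin δ = sin ε · sin L_s = sin 38.70° × sin 267.0° = -0.62439, so δ = -38.637°.
cos h₀ = −tan(-71.0°) tan(-38.637°) = -2.3215 ≤ −1 ⇒ polar day, h₀ = π.
Bracket: h₀ sin ϕ sin δ + cos ϕ cos δ sin h₀ = 3.1416×-0.94552×-0.62439 + 0.32557×0.78112×0.00000 = 1.854717 + 0.000000 = 1.854717.
Q̄ = (S_0/π) × [bracket] = (2440/π) × 1.854717 = 1441 W/m².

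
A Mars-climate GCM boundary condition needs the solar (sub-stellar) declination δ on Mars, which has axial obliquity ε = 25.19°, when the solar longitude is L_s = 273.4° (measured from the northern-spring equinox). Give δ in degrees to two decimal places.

sin δ = sin ε · sin L_s = sin 25.19° × sin 273.4° = -0.424872.
δ = arcsin(-0.424872) = -25.14°.

δ = -25.14°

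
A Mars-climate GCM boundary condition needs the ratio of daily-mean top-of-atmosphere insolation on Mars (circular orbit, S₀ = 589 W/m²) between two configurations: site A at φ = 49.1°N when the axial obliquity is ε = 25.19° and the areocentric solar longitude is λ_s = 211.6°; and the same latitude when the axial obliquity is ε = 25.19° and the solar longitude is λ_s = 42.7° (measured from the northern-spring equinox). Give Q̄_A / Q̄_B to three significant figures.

Q̄_A / Q̄_B ≈ 0.393

— Configuration A (φ=+49.1°):
sin δ = sin 25.19° × sin 211.6° = -0.22302, so δ = -12.886°.
cos H₀ = −tan(+49.1°) tan(-12.886°) = 0.2641, H₀ = 1.3035 rad.
Bracket: H₀ sin φ sin δ + cos φ cos δ sin H₀ = 1.3035×0.75585×-0.22302 + 0.65474×0.97481×0.96449 = -0.219731 + 0.615583 = 0.395852.
Q̄ = (S₀/π) × [bracket] = (589/π) × 0.395852 = 74.216 W/m².
— Configuration B (φ=+49.1°):
Solar declination: sin δ = sin ε · sin λ_s = sin 25.19° × sin 42.7° = 0.28864, so δ = +16.777°.
cos H₀ = −tan(+49.1°) tan(+16.777°) = -0.3480, H₀ = 1.9263 rad.
Bracket: H₀ sin φ sin δ + cos φ cos δ sin H₀ = 1.9263×0.75585×0.28864 + 0.65474×0.95744×0.93748 = 0.420258 + 0.587682 = 1.007940.
Q̄ = (S₀/π) × [bracket] = (589/π) × 1.007940 = 188.97 W/m².
Ratio Q̄_A / Q̄_B = 74.216 / 188.97 = 0.3927.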